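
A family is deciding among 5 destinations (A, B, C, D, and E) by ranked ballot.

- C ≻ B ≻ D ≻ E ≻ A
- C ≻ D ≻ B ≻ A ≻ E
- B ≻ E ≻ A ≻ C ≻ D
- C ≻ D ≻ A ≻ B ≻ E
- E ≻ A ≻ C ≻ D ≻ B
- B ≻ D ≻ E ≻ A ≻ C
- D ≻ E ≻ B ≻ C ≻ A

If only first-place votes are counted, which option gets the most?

C

First-place vote totals:
  A: 0
  B: 2
  C: 3
  D: 1
  E: 1
C has the most first-place votes.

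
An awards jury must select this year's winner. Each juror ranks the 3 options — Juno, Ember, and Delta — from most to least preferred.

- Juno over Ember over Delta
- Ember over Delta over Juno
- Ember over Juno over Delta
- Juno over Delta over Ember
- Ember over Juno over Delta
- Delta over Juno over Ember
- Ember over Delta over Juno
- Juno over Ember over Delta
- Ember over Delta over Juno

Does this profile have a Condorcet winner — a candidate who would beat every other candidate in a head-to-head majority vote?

Head-to-head results (9 voters total):
Juno vs Ember: Ember wins 5–4.
Juno vs Delta: Juno wins 5–4.
Ember vs Delta: Ember wins 7–2.
Ember beats each rival — Juno (5–4), Delta (7–2) — so Ember is the Condorcet winner.

Yes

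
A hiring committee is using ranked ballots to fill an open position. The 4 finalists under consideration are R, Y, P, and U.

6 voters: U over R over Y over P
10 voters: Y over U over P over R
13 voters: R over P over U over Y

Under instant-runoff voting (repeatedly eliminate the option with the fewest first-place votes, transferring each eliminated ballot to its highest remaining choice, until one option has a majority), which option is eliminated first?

Round 1: R 13, Y 10, U 6, P 0. P has the fewest and is eliminated.
Round 2: R 13, Y 10, U 6. U has the fewest and is eliminated.
Round 3: R 19, Y 10. R has a majority.

P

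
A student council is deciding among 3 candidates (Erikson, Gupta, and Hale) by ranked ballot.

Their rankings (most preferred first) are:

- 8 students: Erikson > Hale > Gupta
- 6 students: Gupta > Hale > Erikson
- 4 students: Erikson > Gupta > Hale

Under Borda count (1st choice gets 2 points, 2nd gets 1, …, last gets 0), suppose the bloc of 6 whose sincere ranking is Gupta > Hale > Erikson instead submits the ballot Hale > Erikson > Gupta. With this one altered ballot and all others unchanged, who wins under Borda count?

Erikson

Borda totals with the altered ballot: Erikson 30, Gupta 4, Hale 20.
The winner is unchanged: still Erikson.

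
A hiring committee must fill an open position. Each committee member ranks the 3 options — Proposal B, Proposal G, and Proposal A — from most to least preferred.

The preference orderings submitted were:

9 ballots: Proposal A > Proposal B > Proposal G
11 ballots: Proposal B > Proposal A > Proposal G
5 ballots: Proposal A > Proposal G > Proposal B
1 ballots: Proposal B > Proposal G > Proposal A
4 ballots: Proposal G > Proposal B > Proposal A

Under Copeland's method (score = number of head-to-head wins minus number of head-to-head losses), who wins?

Proposal B

Pairwise results:
  Proposal B vs Proposal G: Proposal B wins 21–9.
  Proposal B vs Proposal A: Proposal B wins 16–14.
  Proposal G vs Proposal A: Proposal A wins 25–5.
Copeland scores (wins − losses):
  Proposal B: 2 − 0 = 2
  Proposal G: 0 − 2 = -2
  Proposal A: 1 − 1 = 0
Proposal B has the best Copeland score.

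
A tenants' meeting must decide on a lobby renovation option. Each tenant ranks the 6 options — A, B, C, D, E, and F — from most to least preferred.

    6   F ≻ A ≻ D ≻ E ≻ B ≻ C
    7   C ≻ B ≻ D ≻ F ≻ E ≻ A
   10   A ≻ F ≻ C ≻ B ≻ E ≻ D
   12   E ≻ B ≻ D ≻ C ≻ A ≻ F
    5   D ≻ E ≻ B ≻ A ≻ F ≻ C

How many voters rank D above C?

Ballots ranking D above C: 6+12+5 = 23.
Ballots ranking C above D: 7+10 = 17.
So 23 of 40 voters prefer D to C.

23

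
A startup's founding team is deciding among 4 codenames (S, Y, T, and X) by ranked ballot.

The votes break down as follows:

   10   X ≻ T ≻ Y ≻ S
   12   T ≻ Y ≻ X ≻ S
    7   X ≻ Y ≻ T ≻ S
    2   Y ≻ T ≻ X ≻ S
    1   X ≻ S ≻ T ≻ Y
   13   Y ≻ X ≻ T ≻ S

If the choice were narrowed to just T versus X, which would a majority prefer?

X

Ballots ranking T above X: 12+2 = 14.
Ballots ranking X above T: 10+7+1+13 = 31.
X wins the head-to-head, 31–14.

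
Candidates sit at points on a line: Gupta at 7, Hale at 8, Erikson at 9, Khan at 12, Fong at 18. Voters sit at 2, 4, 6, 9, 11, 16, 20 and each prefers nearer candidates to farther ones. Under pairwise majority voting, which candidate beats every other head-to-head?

Erikson

With single-peaked preferences on a line, the Condorcet winner is the candidate closest to the median voter.
The median voter (position 9) is closest to Erikson at 9.
Check: Erikson vs Hale — voters closer to Erikson: 4 of 7.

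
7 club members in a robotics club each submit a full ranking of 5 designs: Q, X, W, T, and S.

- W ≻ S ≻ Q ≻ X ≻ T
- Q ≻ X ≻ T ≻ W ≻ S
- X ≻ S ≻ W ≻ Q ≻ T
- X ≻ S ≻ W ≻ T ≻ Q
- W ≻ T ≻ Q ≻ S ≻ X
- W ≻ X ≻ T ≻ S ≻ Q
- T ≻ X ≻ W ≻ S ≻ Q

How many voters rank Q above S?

Ballots ranking Q above S: 2.
Ballots ranking S above Q: 5.
So 2 of 7 voters prefer Q to S.

2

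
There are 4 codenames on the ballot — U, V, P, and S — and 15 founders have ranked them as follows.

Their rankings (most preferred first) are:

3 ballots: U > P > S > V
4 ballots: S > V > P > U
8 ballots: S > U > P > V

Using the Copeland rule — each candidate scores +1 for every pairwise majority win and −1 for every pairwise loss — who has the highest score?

S

Pairwise results:
  U vs V: U wins 11–4.
  U vs P: U wins 11–4.
  U vs S: S wins 12–3.
  V vs P: P wins 11–4.
  V vs S: S wins 15–0.
  P vs S: S wins 12–3.
Copeland scores (wins − losses):
  U: 2 − 1 = 1
  V: 0 − 3 = -3
  P: 1 − 2 = -1
  S: 3 − 0 = 3
S has the best Copeland score.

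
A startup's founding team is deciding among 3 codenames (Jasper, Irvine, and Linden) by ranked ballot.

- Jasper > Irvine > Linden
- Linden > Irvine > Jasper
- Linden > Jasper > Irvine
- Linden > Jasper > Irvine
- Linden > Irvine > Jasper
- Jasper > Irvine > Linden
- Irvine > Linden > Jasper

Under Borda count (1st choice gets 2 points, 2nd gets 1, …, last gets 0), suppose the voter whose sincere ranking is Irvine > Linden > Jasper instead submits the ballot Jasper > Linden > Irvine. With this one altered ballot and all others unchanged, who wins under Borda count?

Borda totals with the altered ballot: Jasper 8, Irvine 4, Linden 9.
The winner is unchanged: still Linden.

Linden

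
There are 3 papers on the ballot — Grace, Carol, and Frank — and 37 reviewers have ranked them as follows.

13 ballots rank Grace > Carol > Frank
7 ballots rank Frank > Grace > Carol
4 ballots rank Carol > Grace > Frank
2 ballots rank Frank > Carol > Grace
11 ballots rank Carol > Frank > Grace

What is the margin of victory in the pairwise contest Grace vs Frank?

Ballots ranking Grace above Frank: 13+4 = 17.
Ballots ranking Frank above Grace: 7+2+11 = 20.
Frank wins 20–17, a margin of 3.

3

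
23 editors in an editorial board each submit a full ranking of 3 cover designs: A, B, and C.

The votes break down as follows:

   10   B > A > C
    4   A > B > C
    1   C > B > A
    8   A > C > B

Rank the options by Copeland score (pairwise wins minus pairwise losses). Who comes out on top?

Pairwise results:
  A vs B: A wins 12–11.
  A vs C: A wins 22–1.
  B vs C: B wins 14–9.
Copeland scores (wins − losses):
  A: 2 − 0 = 2
  B: 1 − 1 = 0
  C: 0 − 2 = -2
A has the best Copeland score.

A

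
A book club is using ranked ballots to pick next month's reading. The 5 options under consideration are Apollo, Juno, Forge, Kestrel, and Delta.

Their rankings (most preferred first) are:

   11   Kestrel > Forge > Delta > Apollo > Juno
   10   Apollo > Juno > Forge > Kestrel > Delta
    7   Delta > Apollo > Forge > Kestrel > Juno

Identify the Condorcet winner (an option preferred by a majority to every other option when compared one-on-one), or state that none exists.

Head-to-head results (28 voters total):
Apollo vs Juno: Apollo wins 28–0.
Apollo vs Forge: Apollo wins 17–11.
Apollo vs Kestrel: Apollo wins 17–11.
Apollo vs Delta: Delta wins 18–10.
Juno vs Forge: Forge wins 18–10.
Juno vs Kestrel: Kestrel wins 18–10.
Juno vs Delta: Delta wins 18–10.
Forge vs Kestrel: Forge wins 17–11.
Forge vs Delta: Forge wins 21–7.
Kestrel vs Delta: Kestrel wins 21–7.
No candidate beats all others: Apollo beats Forge beats Delta beats Apollo, a majority cycle.

There is no Condorcet winner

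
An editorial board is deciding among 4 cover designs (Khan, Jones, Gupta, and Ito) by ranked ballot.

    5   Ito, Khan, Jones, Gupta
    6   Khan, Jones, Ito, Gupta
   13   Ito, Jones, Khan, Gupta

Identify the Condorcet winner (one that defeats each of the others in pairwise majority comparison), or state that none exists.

Head-to-head results (24 voters total):
Khan vs Jones: Jones wins 13–11.
Khan vs Gupta: Khan wins 24–0.
Khan vs Ito: Ito wins 18–6.
Jones vs Gupta: Jones wins 24–0.
Jones vs Ito: Ito wins 18–6.
Gupta vs Ito: Ito wins 24–0.
Ito beats each rival — Khan (18–6), Jones (18–6), Gupta (24–0) — so Ito is the Condorcet winner.

Ito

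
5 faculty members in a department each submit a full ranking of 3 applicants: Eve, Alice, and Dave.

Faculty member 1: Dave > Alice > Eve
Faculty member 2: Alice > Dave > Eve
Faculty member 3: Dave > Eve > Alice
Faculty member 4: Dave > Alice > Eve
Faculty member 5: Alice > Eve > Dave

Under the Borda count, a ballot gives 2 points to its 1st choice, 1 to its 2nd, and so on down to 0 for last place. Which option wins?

Borda scores:
  Eve: 0 + 0 + 1 + 0 + 1 = 2
  Alice: 1 + 2 + 0 + 1 + 2 = 6
  Dave: 2 + 1 + 2 + 2 + 0 = 7
Dave has the highest total.

Dave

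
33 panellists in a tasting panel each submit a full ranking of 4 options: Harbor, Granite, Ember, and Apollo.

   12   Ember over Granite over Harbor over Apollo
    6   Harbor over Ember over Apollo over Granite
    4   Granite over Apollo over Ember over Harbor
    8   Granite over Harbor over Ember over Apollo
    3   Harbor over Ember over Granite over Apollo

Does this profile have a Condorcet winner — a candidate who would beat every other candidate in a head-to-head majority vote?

Head-to-head results (33 voters total):
Harbor vs Granite: Granite wins 24–9.
Harbor vs Ember: Harbor wins 17–16.
Harbor vs Apollo: Harbor wins 29–4.
Granite vs Ember: Ember wins 21–12.
Granite vs Apollo: Granite wins 27–6.
Ember vs Apollo: Ember wins 29–4.
No candidate beats all others: Harbor beats Ember beats Granite beats Harbor, a majority cycle.

No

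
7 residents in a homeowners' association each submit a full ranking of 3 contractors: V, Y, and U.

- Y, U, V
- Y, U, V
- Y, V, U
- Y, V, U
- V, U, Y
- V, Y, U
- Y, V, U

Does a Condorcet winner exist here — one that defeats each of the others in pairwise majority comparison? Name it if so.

Head-to-head results (7 voters total):
V vs Y: Y wins 5–2.
V vs U: V wins 5–2.
Y vs U: Y wins 6–1.
Y beats each rival — V (5–2), U (6–1) — so Y is the Condorcet winner.

Y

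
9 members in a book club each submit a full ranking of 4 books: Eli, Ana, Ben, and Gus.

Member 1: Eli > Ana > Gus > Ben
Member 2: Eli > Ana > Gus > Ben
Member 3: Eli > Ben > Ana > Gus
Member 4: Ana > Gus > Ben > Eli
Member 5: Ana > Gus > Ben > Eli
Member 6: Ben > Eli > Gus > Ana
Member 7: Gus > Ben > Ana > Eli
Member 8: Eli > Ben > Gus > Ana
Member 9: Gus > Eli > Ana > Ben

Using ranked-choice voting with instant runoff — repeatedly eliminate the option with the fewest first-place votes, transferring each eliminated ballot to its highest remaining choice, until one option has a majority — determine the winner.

Eli

Round 1: Eli 4, Ana 2, Gus 2, Ben 1. Ben has the fewest and is eliminated.
Round 2: Eli 5, Ana 2, Gus 2. Eli has a majority.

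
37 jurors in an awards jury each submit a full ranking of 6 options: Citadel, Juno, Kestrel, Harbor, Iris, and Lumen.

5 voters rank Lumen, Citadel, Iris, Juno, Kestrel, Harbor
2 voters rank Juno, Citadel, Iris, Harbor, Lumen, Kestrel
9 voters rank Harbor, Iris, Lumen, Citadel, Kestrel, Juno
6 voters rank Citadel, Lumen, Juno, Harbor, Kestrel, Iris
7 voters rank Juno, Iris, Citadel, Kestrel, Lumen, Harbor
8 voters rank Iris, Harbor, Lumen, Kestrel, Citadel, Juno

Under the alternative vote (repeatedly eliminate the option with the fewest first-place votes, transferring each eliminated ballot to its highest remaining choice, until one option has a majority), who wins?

Round 1: Juno 9, Harbor 9, Iris 8, Citadel 6, Lumen 5, Kestrel 0. Kestrel has the fewest and is eliminated.
Round 2: Juno 9, Harbor 9, Iris 8, Citadel 6, Lumen 5. Lumen has the fewest and is eliminated.
Round 3: Citadel 11, Juno 9, Harbor 9, Iris 8. Iris has the fewest and is eliminated.
Round 4: Harbor 17, Citadel 11, Juno 9. Juno has the fewest and is eliminated.
Round 5: Citadel 20, Harbor 17. Citadel has a majority.

Citadel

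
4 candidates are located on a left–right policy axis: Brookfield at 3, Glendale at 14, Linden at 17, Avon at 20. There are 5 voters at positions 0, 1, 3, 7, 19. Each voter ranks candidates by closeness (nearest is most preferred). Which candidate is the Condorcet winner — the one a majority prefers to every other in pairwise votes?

Brookfield

With single-peaked preferences on a line, the Condorcet winner is the candidate closest to the median voter.
The median voter (position 3) is closest to Brookfield at 3.
Check: Brookfield vs Linden — voters closer to Brookfield: 4 of 5.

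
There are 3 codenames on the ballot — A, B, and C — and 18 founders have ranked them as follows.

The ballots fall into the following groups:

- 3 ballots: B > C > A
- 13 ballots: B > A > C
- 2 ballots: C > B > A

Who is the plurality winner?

B

First-place vote totals:
  A: 0
  B: 16
  C: 2
B has the most first-place votes.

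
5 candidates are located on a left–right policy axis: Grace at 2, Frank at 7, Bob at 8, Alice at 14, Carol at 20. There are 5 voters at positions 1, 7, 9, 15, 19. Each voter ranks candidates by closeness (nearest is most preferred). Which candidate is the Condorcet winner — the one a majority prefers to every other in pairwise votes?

Bob

With single-peaked preferences on a line, the Condorcet winner is the candidate closest to the median voter.
The median voter (position 9) is closest to Bob at 8.
Check: Bob vs Alice — voters closer to Bob: 3 of 5.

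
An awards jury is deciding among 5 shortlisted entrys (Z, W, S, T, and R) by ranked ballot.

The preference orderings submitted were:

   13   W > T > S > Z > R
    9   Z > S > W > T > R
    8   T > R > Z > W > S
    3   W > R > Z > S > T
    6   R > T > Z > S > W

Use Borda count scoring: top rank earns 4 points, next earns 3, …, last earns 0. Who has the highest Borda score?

Borda scores:
  Z: 13·1 + 9·4 + 8·2 + 3·2 + 6·2 = 83
  W: 13·4 + 9·2 + 8·1 + 3·4 + 6·0 = 90
  S: 13·2 + 9·3 + 8·0 + 3·1 + 6·1 = 62
  T: 13·3 + 9·1 + 8·4 + 3·0 + 6·3 = 98
  R: 13·0 + 9·0 + 8·3 + 3·3 + 6·4 = 57
T has the highest total.

T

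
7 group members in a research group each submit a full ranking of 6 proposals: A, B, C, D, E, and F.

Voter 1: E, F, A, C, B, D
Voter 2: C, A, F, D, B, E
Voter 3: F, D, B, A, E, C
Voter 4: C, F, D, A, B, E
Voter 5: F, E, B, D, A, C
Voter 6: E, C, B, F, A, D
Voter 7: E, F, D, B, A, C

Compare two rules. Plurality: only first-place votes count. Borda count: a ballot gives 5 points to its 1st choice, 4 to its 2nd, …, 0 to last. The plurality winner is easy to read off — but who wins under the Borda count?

Plurality first-place counts: A 0, B 0, C 2, D 0, E 3, F 2 → E.
Borda totals: A 14, B 14, C 16, D 14, E 20, F 27 → F.

F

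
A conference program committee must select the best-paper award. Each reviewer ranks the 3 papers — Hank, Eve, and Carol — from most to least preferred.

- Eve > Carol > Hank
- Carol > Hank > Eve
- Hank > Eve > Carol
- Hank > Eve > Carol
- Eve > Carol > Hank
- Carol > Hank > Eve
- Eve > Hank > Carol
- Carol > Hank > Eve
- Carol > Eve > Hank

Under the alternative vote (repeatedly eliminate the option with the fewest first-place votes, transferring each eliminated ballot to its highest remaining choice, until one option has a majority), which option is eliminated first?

Round 1: Carol 4, Eve 3, Hank 2. Hank has the fewest and is eliminated.
Round 2: Eve 5, Carol 4. Eve has a majority.

Hank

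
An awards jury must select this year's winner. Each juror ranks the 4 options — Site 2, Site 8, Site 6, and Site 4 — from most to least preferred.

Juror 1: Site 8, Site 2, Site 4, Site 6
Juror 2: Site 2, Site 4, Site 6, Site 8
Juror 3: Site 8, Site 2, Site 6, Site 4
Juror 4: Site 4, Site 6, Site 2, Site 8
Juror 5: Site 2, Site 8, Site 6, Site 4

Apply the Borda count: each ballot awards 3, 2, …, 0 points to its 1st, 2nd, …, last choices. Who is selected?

Site 2

Borda scores:
  Site 2: 2 + 3 + 2 + 1 + 3 = 11
  Site 8: 3 + 0 + 3 + 0 + 2 = 8
  Site 6: 0 + 1 + 1 + 2 + 1 = 5
  Site 4: 1 + 2 + 0 + 3 + 0 = 6
Site 2 has the highest total.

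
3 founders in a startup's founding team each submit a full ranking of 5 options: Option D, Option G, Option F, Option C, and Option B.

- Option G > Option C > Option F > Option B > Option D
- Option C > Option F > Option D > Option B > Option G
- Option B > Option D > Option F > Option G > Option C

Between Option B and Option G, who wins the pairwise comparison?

Ballots ranking Option B above Option G: 2.
Ballots ranking Option G above Option B: 1.
Option B wins the head-to-head, 2–1.

Option B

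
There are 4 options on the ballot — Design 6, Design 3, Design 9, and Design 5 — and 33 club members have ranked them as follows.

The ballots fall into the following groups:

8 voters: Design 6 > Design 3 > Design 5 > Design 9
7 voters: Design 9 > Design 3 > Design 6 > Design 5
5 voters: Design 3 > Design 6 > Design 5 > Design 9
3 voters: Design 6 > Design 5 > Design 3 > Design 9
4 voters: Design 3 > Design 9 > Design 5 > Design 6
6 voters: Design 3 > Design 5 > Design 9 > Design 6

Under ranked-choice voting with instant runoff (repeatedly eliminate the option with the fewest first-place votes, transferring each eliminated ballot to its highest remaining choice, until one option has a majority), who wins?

Design 3

Round 1: Design 3 15, Design 6 11, Design 9 7, Design 5 0. Design 5 has the fewest and is eliminated.
Round 2: Design 3 15, Design 6 11, Design 9 7. Design 9 has the fewest and is eliminated.
Round 3: Design 3 22, Design 6 11. Design 3 has a majority.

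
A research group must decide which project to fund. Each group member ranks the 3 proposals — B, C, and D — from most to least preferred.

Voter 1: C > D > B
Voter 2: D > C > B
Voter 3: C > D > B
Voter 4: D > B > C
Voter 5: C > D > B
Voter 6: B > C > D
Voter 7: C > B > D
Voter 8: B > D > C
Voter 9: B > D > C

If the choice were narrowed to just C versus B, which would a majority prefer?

Ballots ranking C above B: 5.
Ballots ranking B above C: 4.
C wins the head-to-head, 5–4.

C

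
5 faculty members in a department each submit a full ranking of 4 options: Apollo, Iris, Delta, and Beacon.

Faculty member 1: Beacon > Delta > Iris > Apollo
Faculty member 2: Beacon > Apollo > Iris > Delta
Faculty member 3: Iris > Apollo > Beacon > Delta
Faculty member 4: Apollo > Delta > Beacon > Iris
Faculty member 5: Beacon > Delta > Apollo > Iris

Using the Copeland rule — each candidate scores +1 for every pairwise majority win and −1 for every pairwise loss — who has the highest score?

Pairwise results:
  Apollo vs Iris: Apollo wins 3–2.
  Apollo vs Delta: Apollo wins 3–2.
  Apollo vs Beacon: Beacon wins 3–2.
  Iris vs Delta: Delta wins 3–2.
  Iris vs Beacon: Beacon wins 4–1.
  Delta vs Beacon: Beacon wins 4–1.
Copeland scores (wins − losses):
  Apollo: 2 − 1 = 1
  Iris: 0 − 3 = -3
  Delta: 1 − 2 = -1
  Beacon: 3 − 0 = 3
Beacon has the best Copeland score.

Beacon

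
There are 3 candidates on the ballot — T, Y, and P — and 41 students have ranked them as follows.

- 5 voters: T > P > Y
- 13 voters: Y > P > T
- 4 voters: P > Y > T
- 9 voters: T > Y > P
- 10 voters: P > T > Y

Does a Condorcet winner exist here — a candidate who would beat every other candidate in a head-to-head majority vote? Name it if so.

Head-to-head results (41 voters total):
T vs Y: T wins 24–17.
T vs P: P wins 27–14.
Y vs P: Y wins 22–19.
No candidate beats all others: T beats Y beats P beats T, a majority cycle.

None — there is no Condorcet winner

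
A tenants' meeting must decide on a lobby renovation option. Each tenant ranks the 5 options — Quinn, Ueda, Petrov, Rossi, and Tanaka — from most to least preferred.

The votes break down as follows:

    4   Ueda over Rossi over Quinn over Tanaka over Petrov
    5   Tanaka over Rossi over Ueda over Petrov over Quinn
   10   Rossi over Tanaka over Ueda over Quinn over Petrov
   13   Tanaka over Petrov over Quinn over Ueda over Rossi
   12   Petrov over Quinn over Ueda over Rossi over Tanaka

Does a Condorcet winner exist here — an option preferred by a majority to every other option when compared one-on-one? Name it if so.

There is no Condorcet winner

Head-to-head results (44 voters total):
Quinn vs Ueda: Quinn wins 25–19.
Quinn vs Petrov: Petrov wins 30–14.
Quinn vs Rossi: Quinn wins 25–19.
Quinn vs Tanaka: Tanaka wins 28–16.
Ueda vs Petrov: Petrov wins 25–19.
Ueda vs Rossi: Ueda wins 29–15.
Ueda vs Tanaka: Tanaka wins 28–16.
Petrov vs Rossi: Petrov wins 25–19.
Petrov vs Tanaka: Tanaka wins 32–12.
Rossi vs Tanaka: Rossi wins 26–18.
No candidate beats all others: Quinn beats Rossi beats Tanaka beats Quinn, a majority cycle.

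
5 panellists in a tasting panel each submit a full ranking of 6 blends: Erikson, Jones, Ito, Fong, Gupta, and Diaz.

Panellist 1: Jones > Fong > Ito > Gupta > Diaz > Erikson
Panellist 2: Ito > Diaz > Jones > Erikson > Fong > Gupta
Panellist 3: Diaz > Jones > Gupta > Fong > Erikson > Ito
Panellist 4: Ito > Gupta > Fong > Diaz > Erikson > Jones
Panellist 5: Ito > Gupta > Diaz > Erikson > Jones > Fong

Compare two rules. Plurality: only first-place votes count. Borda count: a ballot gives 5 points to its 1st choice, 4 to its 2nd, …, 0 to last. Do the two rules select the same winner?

Yes

Plurality first-place counts: Erikson 0, Jones 1, Ito 3, Fong 0, Gupta 0, Diaz 1 → Ito.
Borda totals: Erikson 6, Jones 13, Ito 18, Fong 10, Gupta 13, Diaz 15 → Ito.
The two rules agree on Ito.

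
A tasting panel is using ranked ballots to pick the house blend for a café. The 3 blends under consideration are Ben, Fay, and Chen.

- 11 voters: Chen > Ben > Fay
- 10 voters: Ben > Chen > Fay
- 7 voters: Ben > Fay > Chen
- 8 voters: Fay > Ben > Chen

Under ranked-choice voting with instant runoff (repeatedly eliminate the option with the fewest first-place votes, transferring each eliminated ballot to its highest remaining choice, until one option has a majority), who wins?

Round 1: Ben 17, Chen 11, Fay 8. Fay has the fewest and is eliminated.
Round 2: Ben 25, Chen 11. Ben has a majority.

Ben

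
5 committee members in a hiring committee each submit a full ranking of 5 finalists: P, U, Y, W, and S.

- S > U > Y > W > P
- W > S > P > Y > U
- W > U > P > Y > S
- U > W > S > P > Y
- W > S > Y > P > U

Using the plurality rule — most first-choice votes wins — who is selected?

First-place vote totals:
  P: 0
  U: 1
  Y: 0
  W: 3
  S: 1
W has the most first-place votes.

W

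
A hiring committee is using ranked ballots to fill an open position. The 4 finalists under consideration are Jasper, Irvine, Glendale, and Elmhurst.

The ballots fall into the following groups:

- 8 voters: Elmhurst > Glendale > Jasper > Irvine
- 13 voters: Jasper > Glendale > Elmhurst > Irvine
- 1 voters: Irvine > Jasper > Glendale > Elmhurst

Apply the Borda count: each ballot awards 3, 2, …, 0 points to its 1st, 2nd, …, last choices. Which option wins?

Borda scores:
  Jasper: 8·1 + 13·3 + 2 = 49
  Irvine: 8·0 + 13·0 + 3 = 3
  Glendale: 8·2 + 13·2 + 1 = 43
  Elmhurst: 8·3 + 13·1 + 0 = 37
Jasper has the highest total.

Jasper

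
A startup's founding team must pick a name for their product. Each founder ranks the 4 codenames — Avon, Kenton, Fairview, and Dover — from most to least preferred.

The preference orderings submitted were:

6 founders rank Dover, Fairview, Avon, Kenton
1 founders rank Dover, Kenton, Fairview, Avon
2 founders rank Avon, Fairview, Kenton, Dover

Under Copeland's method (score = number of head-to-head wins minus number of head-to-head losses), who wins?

Dover

Pairwise results:
  Avon vs Kenton: Avon wins 8–1.
  Avon vs Fairview: Fairview wins 7–2.
  Avon vs Dover: Dover wins 7–2.
  Kenton vs Fairview: Fairview wins 8–1.
  Kenton vs Dover: Dover wins 7–2.
  Fairview vs Dover: Dover wins 7–2.
Copeland scores (wins − losses):
  Avon: 1 − 2 = -1
  Kenton: 0 − 3 = -3
  Fairview: 2 − 1 = 1
  Dover: 3 − 0 = 3
Dover has the best Copeland score.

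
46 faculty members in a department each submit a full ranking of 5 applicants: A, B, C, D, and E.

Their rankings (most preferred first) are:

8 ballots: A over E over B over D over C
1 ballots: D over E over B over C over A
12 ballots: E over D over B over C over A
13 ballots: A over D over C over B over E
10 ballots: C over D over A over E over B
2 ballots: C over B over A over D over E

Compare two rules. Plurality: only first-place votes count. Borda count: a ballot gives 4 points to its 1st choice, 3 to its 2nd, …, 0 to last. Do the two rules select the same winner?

No

Plurality first-place counts: A 21, B 0, C 12, D 1, E 12 → A.
Borda totals: A 108, B 61, C 87, D 119, E 85 → D.
The two rules disagree: plurality picks A, Borda picks D.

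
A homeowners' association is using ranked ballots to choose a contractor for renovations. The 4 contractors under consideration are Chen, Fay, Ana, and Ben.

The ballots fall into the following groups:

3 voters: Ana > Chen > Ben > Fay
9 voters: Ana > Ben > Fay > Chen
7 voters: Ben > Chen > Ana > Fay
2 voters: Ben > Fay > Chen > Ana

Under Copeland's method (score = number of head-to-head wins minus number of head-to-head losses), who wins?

Ana

Pairwise results:
  Chen vs Fay: Fay wins 11–10.
  Chen vs Ana: Ana wins 12–9.
  Chen vs Ben: Ben wins 18–3.
  Fay vs Ana: Ana wins 19–2.
  Fay vs Ben: Ben wins 21–0.
  Ana vs Ben: Ana wins 12–9.
Copeland scores (wins − losses):
  Chen: 0 − 3 = -3
  Fay: 1 − 2 = -1
  Ana: 3 − 0 = 3
  Ben: 2 − 1 = 1
Ana has the best Copeland score.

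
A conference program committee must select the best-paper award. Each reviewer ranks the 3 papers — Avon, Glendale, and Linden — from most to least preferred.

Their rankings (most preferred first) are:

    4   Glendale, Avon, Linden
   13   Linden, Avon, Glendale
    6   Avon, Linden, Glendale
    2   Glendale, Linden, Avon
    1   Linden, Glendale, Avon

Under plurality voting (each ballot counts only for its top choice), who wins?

Linden

First-place vote totals:
  Avon: 6
  Glendale: 6
  Linden: 14
Linden has the most first-place votes.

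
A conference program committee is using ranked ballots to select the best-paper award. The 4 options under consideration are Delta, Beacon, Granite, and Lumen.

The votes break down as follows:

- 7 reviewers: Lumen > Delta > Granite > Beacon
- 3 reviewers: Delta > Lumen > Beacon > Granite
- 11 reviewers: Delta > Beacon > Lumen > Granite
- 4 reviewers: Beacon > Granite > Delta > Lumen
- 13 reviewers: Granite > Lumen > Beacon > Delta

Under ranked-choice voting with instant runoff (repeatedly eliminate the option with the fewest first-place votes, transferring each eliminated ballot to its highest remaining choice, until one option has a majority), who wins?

Round 1: Delta 14, Granite 13, Lumen 7, Beacon 4. Beacon has the fewest and is eliminated.
Round 2: Granite 17, Delta 14, Lumen 7. Lumen has the fewest and is eliminated.
Round 3: Delta 21, Granite 17. Delta has a majority.

Delta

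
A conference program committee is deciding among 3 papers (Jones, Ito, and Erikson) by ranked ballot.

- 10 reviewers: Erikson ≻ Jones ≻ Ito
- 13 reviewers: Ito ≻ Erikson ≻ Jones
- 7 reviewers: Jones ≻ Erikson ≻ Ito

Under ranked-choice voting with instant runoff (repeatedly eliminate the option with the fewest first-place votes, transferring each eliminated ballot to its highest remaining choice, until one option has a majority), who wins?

Round 1: Ito 13, Erikson 10, Jones 7. Jones has the fewest and is eliminated.
Round 2: Erikson 17, Ito 13. Erikson has a majority.

Erikson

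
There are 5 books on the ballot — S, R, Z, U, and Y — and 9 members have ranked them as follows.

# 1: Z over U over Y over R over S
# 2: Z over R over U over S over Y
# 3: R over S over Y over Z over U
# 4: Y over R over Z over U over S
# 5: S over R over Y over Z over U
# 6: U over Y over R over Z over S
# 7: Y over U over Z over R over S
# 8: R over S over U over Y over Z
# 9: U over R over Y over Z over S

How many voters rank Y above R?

Ballots ranking Y above R: 4.
Ballots ranking R above Y: 5.
So 4 of 9 voters prefer Y to R.

4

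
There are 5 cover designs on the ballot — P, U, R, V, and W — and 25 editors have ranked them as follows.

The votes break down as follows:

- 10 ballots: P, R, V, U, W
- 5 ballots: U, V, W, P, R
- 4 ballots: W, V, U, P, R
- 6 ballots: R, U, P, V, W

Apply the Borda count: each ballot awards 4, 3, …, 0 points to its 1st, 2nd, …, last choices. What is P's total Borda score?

Borda scores:
  P: 10·4 + 5·1 + 4·1 + 6·2 = 61
  U: 10·1 + 5·4 + 4·2 + 6·3 = 56
  R: 10·3 + 5·0 + 4·0 + 6·4 = 54
  V: 10·2 + 5·3 + 4·3 + 6·1 = 53
  W: 10·0 + 5·2 + 4·4 + 6·0 = 26

61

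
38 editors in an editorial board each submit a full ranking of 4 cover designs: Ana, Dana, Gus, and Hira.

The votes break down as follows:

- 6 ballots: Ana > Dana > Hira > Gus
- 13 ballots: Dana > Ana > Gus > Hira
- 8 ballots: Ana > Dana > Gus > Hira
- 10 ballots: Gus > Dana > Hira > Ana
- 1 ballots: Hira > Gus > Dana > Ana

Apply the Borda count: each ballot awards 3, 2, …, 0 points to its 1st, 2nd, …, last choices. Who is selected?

Borda scores:
  Ana: 6·3 + 13·2 + 8·3 + 10·0 + 0 = 68
  Dana: 6·2 + 13·3 + 8·2 + 10·2 + 1 = 88
  Gus: 6·0 + 13·1 + 8·1 + 10·3 + 2 = 53
  Hira: 6·1 + 13·0 + 8·0 + 10·1 + 3 = 19
Dana has the highest total.

Dana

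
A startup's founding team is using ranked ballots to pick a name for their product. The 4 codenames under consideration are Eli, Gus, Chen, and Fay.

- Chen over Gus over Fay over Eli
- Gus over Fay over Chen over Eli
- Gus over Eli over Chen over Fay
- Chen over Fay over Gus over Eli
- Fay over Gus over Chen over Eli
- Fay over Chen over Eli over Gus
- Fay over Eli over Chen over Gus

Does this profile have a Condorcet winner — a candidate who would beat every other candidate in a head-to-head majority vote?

Head-to-head results (7 voters total):
Eli vs Gus: Gus wins 5–2.
Eli vs Chen: Chen wins 5–2.
Eli vs Fay: Fay wins 6–1.
Gus vs Chen: Chen wins 4–3.
Gus vs Fay: Fay wins 4–3.
Chen vs Fay: Fay wins 4–3.
Fay beats each rival — Eli (6–1), Gus (4–3), Chen (4–3) — so Fay is the Condorcet winner.

Yes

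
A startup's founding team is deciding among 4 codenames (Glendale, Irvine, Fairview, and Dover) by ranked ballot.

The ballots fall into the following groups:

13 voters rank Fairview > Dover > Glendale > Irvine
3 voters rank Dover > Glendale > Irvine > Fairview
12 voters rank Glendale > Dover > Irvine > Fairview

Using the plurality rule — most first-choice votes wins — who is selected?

Fairview

First-place vote totals:
  Glendale: 12
  Irvine: 0
  Fairview: 13
  Dover: 3
Fairview has the most first-place votes.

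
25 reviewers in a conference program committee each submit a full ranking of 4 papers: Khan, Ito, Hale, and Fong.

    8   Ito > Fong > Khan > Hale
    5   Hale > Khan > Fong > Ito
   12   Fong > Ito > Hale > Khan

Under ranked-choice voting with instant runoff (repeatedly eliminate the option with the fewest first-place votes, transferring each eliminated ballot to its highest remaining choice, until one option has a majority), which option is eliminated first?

Khan

Round 1: Fong 12, Ito 8, Hale 5, Khan 0. Khan has the fewest and is eliminated.
Round 2: Fong 12, Ito 8, Hale 5. Hale has the fewest and is eliminated.
Round 3: Fong 17, Ito 8. Fong has a majority.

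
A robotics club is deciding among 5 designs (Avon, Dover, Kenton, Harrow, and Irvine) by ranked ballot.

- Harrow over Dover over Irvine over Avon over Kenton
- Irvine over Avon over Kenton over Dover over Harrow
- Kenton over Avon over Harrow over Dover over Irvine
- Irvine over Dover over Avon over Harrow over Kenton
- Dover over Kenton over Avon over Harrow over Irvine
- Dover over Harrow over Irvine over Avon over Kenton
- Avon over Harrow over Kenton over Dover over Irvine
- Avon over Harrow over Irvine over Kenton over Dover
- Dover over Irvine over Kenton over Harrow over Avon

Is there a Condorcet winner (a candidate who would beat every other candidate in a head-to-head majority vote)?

Yes

Head-to-head results (9 voters total):
Avon vs Dover: Dover wins 5–4.
Avon vs Kenton: Avon wins 6–3.
Avon vs Harrow: Avon wins 6–3.
Avon vs Irvine: Irvine wins 5–4.
Dover vs Kenton: Dover wins 5–4.
Dover vs Harrow: Dover wins 5–4.
Dover vs Irvine: Dover wins 6–3.
Kenton vs Harrow: Harrow wins 5–4.
Kenton vs Irvine: Irvine wins 6–3.
Harrow vs Irvine: Harrow wins 6–3.
Dover beats each rival — Avon (5–4), Kenton (5–4), Harrow (5–4), Irvine (6–3) — so Dover is the Condorcet winner.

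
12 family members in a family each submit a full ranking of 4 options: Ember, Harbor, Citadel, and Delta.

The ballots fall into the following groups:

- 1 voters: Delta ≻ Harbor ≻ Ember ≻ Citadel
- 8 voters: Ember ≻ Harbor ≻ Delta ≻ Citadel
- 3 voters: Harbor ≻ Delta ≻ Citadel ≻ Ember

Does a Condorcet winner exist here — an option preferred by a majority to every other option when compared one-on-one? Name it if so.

Ember

Head-to-head results (12 voters total):
Ember vs Harbor: Ember wins 8–4.
Ember vs Citadel: Ember wins 9–3.
Ember vs Delta: Ember wins 8–4.
Harbor vs Citadel: Harbor wins 12–0.
Harbor vs Delta: Harbor wins 11–1.
Citadel vs Delta: Delta wins 12–0.
Ember beats each rival — Harbor (8–4), Citadel (9–3), Delta (8–4) — so Ember is the Condorcet winner.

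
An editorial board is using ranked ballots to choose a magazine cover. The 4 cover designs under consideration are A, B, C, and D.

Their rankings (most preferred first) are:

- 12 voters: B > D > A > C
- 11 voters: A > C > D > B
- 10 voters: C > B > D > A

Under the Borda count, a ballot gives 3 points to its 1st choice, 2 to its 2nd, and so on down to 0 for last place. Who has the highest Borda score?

Borda scores:
  A: 12·1 + 11·3 + 10·0 = 45
  B: 12·3 + 11·0 + 10·2 = 56
  C: 12·0 + 11·2 + 10·3 = 52
  D: 12·2 + 11·1 + 10·1 = 45
B has the highest total.

B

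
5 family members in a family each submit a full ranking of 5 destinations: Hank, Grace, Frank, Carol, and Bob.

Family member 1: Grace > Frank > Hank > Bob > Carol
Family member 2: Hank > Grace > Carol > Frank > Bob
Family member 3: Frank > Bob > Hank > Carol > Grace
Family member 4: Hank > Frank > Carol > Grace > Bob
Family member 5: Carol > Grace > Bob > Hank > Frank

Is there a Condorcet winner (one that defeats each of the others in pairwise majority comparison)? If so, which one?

Head-to-head results (5 voters total):
Hank vs Grace: Hank wins 3–2.
Hank vs Frank: Hank wins 3–2.
Hank vs Carol: Hank wins 4–1.
Hank vs Bob: Hank wins 3–2.
Grace vs Frank: Grace wins 3–2.
Grace vs Carol: Carol wins 3–2.
Grace vs Bob: Grace wins 4–1.
Frank vs Carol: Frank wins 3–2.
Frank vs Bob: Frank wins 4–1.
Carol vs Bob: Carol wins 3–2.
Hank beats each rival — Grace (3–2), Frank (3–2), Carol (4–1), Bob (3–2) — so Hank is the Condorcet winner.

Hank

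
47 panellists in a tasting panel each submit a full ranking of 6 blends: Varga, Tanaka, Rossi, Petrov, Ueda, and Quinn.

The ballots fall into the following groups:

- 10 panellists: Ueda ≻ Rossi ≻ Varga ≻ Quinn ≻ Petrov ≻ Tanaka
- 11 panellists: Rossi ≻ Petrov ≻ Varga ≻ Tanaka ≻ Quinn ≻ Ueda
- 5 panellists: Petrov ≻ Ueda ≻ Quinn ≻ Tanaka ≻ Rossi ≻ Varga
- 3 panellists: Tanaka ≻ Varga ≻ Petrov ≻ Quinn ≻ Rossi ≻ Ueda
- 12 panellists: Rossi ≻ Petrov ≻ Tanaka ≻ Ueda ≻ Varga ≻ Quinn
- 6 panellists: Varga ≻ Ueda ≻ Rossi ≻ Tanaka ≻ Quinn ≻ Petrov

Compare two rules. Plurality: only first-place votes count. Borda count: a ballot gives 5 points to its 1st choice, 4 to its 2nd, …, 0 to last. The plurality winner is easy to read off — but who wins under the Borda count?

Rossi

Plurality first-place counts: Varga 6, Tanaka 3, Rossi 23, Petrov 5, Ueda 10, Quinn 0 → Rossi.
Borda totals: Varga 117, Tanaka 95, Rossi 181, Petrov 136, Ueda 118, Quinn 58 → Rossi.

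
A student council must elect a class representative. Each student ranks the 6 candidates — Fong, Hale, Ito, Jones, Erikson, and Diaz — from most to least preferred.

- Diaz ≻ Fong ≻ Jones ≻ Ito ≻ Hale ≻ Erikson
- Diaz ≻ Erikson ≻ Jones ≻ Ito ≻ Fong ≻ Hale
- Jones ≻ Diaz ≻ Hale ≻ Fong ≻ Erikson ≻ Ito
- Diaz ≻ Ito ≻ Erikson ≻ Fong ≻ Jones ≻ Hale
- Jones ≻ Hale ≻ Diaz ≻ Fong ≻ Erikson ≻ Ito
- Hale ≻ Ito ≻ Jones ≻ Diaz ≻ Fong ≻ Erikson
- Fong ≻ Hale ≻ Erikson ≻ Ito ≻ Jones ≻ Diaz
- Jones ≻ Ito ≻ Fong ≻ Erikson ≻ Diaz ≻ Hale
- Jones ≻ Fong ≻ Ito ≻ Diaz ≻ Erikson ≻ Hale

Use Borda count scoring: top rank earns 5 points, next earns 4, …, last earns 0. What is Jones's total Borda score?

31

Borda scores:
  Fong: 4 + 1 + 2 + 2 + 2 + 1 + 5 + 3 + 4 = 24
  Hale: 1 + 0 + 3 + 0 + 4 + 5 + 4 + 0 + 0 = 17
  Ito: 2 + 2 + 0 + 4 + 0 + 4 + 2 + 4 + 3 = 21
  Jones: 3 + 3 + 5 + 1 + 5 + 3 + 1 + 5 + 5 = 31
  Erikson: 0 + 4 + 1 + 3 + 1 + 0 + 3 + 2 + 1 = 15
  Diaz: 5 + 5 + 4 + 5 + 3 + 2 + 0 + 1 + 2 = 27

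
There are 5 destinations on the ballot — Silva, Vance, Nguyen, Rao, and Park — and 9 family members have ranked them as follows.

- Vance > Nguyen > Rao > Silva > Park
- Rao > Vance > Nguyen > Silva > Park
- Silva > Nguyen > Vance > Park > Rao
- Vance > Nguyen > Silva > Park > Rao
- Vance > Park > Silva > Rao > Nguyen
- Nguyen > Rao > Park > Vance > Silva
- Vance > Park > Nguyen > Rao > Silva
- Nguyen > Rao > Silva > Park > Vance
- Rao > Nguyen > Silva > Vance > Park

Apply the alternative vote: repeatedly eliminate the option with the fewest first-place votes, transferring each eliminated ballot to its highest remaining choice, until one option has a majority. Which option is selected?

Round 1: Vance 4, Nguyen 2, Rao 2, Silva 1, Park 0. Park has the fewest and is eliminated.
Round 2: Vance 4, Nguyen 2, Rao 2, Silva 1. Silva has the fewest and is eliminated.
Round 3: Vance 4, Nguyen 3, Rao 2. Rao has the fewest and is eliminated.
Round 4: Vance 5, Nguyen 4. Vance has a majority.

Vance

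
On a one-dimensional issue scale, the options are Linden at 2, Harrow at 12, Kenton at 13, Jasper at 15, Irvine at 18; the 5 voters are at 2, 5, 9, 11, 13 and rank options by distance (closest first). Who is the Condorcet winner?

With single-peaked preferences on a line, the Condorcet winner is the candidate closest to the median voter.
The median voter (position 9) is closest to Harrow at 12.
Check: Harrow vs Linden — voters closer to Harrow: 3 of 5.

Harrow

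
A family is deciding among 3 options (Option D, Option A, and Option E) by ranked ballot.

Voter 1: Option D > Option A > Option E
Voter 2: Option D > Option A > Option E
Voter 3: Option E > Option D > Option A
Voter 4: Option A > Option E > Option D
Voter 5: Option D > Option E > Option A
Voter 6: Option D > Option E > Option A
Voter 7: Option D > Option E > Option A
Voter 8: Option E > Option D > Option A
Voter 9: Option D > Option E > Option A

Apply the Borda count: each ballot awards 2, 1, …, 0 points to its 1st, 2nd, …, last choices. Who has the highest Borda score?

Option D

Borda scores:
  Option D: 2 + 2 + 1 + 0 + 2 + 2 + 2 + 1 + 2 = 14
  Option A: 1 + 1 + 0 + 2 + 0 + 0 + 0 + 0 + 0 = 4
  Option E: 0 + 0 + 2 + 1 + 1 + 1 + 1 + 2 + 1 = 9
Option D has the highest total.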